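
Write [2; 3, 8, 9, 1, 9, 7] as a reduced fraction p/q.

41271/17788

Using pₖ = aₖpₖ₋₁ + pₖ₋₂ and qₖ = aₖqₖ₋₁ + qₖ₋₂:
  k=0: a=2, p=2, q=1
  k=1: a=3, p=7, q=3
  k=2: a=8, p=58, q=25
  k=3: a=9, p=529, q=228
  k=4: a=1, p=587, q=253
  k=5: a=9, p=5812, q=2505
  k=6: a=7, p=41271, q=17788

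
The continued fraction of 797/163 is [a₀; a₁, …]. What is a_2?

797 = 4·163 + 145   →  a_0 = 4
163 = 1·145 + 18   →  a_1 = 1
145 = 8·18 + 1   →  a_2 = 8

8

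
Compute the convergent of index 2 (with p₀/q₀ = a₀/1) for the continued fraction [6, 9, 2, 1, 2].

116/19

Using pₖ = aₖpₖ₋₁ + pₖ₋₂, qₖ = aₖqₖ₋₁ + qₖ₋₂ (with p₋₁=1, p₋₂=0, q₋₁=0, q₋₂=1):
  k=0: a=6, p=6, q=1
  k=1: a=9, p=55, q=9
  k=2: a=2, p=116, q=19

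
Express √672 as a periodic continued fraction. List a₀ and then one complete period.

[25; 1, 11, 1, 50]

a₀ = ⌊√672⌋ = 25.
With m₀=0, d₀=1 and mₖ₊₁ = dₖaₖ − mₖ, dₖ₊₁ = (n − mₖ₊₁²)/dₖ, aₖ₊₁ = ⌊(a₀+mₖ₊₁)/dₖ₊₁⌋:
  k=1: m=25, d=47, a=1
  k=2: m=22, d=4, a=11
  k=3: m=22, d=47, a=1
  k=4: m=25, d=1, a=50
d=1 and a=2a₀=50 at k=4, so the next step gives (m, d) = (25, 47) again — its k=1 value — and the period has length 4.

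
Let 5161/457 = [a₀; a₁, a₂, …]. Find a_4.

3

5161 = 11·457 + 134   →  a_0 = 11
457 = 3·134 + 55   →  a_1 = 3
134 = 2·55 + 24   →  a_2 = 2
55 = 2·24 + 7   →  a_3 = 2
24 = 3·7 + 3   →  a_4 = 3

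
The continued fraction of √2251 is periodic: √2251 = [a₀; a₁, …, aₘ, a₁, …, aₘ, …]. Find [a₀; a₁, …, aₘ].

[47; 2, 4, 47, 4, 2, 94]

a₀ = ⌊√2251⌋ = 47.
With m₀=0, d₀=1 and mₖ₊₁ = dₖaₖ − mₖ, dₖ₊₁ = (n − mₖ₊₁²)/dₖ, aₖ₊₁ = ⌊(a₀+mₖ₊₁)/dₖ₊₁⌋:
  k=1: m=47, d=42, a=2
  k=2: m=37, d=21, a=4
  k=3: m=47, d=2, a=47
  k=4: m=47, d=21, a=4
  k=5: m=37, d=42, a=2
  k=6: m=47, d=1, a=94
d=1 and a=2a₀=94 at k=6, so the next step gives (m, d) = (47, 42) again — its k=1 value — and the period has length 6.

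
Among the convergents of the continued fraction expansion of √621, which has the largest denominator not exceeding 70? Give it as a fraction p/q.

√621 = [24; 1, 11, 2, 11, 1, 48, …] (period length 6).
Convergents:
  p_0/q_0 = 24/1
  p_1/q_1 = 25/1
  p_2/q_2 = 299/12
  p_3/q_3 = 623/25
  p_4/q_4 = 7152/287
q_3 = 25 ≤ 70 < 287 = q_4, so the answer is 623/25.

623/25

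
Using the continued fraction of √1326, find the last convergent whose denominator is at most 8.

√1326 = [36; 2, 2, 2, 2, 2, 72, …] (period length 6).
Convergents:
  p_0/q_0 = 36/1
  p_1/q_1 = 73/2
  p_2/q_2 = 182/5
  p_3/q_3 = 437/12
q_2 = 5 ≤ 8 < 12 = q_3, so the answer is 182/5.

182/5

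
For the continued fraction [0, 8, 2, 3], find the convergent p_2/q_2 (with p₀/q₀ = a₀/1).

2/17

Using pₖ = aₖpₖ₋₁ + pₖ₋₂, qₖ = aₖqₖ₋₁ + qₖ₋₂ (with p₋₁=1, p₋₂=0, q₋₁=0, q₋₂=1):
  k=0: a=0, p=0, q=1
  k=1: a=8, p=1, q=8
  k=2: a=2, p=2, q=17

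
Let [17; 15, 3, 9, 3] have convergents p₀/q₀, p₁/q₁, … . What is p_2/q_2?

785/46

Using pₖ = aₖpₖ₋₁ + pₖ₋₂, qₖ = aₖqₖ₋₁ + qₖ₋₂ (with p₋₁=1, p₋₂=0, q₋₁=0, q₋₂=1):
  k=0: a=17, p=17, q=1
  k=1: a=15, p=256, q=15
  k=2: a=3, p=785, q=46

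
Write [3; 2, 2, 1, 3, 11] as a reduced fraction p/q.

1003/293

Fold from the inside: start with 11/1.
  3 + 1/11 = 34/11
  1 + 11/34 = 45/34
  2 + 34/45 = 124/45
  2 + 45/124 = 293/124
  3 + 124/293 = 1003/293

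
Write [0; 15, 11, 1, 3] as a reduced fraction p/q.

Fold from the inside: start with 3/1.
  1 + 1/3 = 4/3
  11 + 3/4 = 47/4
  15 + 4/47 = 709/47
  0 + 47/709 = 47/709

47/709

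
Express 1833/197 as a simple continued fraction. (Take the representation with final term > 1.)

1833 = 9·197 + 60
197 = 3·60 + 17
60 = 3·17 + 9
17 = 1·9 + 8
9 = 1·8 + 1
8 = 8·1 + 0  (stop)
So 1833/197 = [9; 3, 3, 1, 1, 8].

[9; 3, 3, 1, 1, 8]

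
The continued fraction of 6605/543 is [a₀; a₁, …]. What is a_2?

6605 = 12·543 + 89   →  a_0 = 12
543 = 6·89 + 9   →  a_1 = 6
89 = 9·9 + 8   →  a_2 = 9

9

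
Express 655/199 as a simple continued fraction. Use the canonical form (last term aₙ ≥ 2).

[3; 3, 2, 3, 8]

655 = 3·199 + 58
199 = 3·58 + 25
58 = 2·25 + 8
25 = 3·8 + 1
8 = 8·1 + 0  (stop)
So 655/199 = [3; 3, 2, 3, 8].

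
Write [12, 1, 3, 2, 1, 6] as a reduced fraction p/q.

Fold from the inside: start with 6/1.
  1 + 1/6 = 7/6
  2 + 6/7 = 20/7
  3 + 7/20 = 67/20
  1 + 20/67 = 87/67
  12 + 67/87 = 1111/87

1111/87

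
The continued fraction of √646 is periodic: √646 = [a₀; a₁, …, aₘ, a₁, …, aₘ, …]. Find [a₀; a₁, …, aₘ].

[25; 2, 2, 2, 50]

a₀ = ⌊√646⌋ = 25.
With m₀=0, d₀=1 and mₖ₊₁ = dₖaₖ − mₖ, dₖ₊₁ = (n − mₖ₊₁²)/dₖ, aₖ₊₁ = ⌊(a₀+mₖ₊₁)/dₖ₊₁⌋:
  k=1: m=25, d=21, a=2
  k=2: m=17, d=17, a=2
  k=3: m=17, d=21, a=2
  k=4: m=25, d=1, a=50
d=1 and a=2a₀=50 at k=4, so the next step gives (m, d) = (25, 21) again — its k=1 value — and the period has length 4.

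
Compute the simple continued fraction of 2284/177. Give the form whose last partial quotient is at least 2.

2284 = 12·177 + 160
177 = 1·160 + 17
160 = 9·17 + 7
17 = 2·7 + 3
7 = 2·3 + 1
3 = 3·1 + 0  (stop)
So 2284/177 = [12; 1, 9, 2, 2, 3].

[12; 1, 9, 2, 2, 3]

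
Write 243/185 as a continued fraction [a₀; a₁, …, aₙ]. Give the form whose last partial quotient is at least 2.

[1; 3, 5, 3, 1, 2]

243 = 1*185 + 58
185 = 3*58 + 11
58 = 5*11 + 3
11 = 3*3 + 2
3 = 1*2 + 1
2 = 2*1 + 0  (stop)
So 243/185 = [1; 3, 5, 3, 1, 2].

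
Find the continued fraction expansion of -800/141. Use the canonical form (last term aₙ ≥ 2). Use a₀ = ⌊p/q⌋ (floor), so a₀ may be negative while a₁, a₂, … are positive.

-800 = -6×141 + 46
141 = 3×46 + 3
46 = 15×3 + 1
3 = 3×1 + 0  (stop)
So -800/141 = [-6; 3, 15, 3].

[-6; 3, 15, 3]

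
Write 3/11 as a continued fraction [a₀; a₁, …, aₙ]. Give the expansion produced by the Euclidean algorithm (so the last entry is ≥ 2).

[0; 3, 1, 2]

3 = 0·11 + 3
11 = 3·3 + 2
3 = 1·2 + 1
2 = 2·1 + 0  (stop)
So 3/11 = [0; 3, 1, 2].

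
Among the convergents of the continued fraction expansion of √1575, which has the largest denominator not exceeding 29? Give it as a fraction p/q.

√1575 = [39; 1, 2, 5, 2, 1, 78, …] (period length 6).
Convergents:
  p_0/q_0 = 39/1
  p_1/q_1 = 40/1
  p_2/q_2 = 119/3
  p_3/q_3 = 635/16
  p_4/q_4 = 1389/35
q_3 = 16 ≤ 29 < 35 = q_4, so the answer is 635/16.

635/16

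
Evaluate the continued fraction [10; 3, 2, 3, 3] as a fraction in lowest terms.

Fold from the inside: start with 3/1.
  3 + 1/3 = 10/3
  2 + 3/10 = 23/10
  3 + 10/23 = 79/23
  10 + 23/79 = 813/79

813/79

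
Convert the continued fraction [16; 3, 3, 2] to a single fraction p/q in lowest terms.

Fold from the inside: start with 2/1.
  3 + 1/2 = 7/2
  3 + 2/7 = 23/7
  16 + 7/23 = 375/23

375/23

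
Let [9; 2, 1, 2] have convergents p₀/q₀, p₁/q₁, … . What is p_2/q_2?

28/3

Using pₖ = aₖpₖ₋₁ + pₖ₋₂, qₖ = aₖqₖ₋₁ + qₖ₋₂ (with p₋₁=1, p₋₂=0, q₋₁=0, q₋₂=1):
  k=0: a=9, p=9, q=1
  k=1: a=2, p=19, q=2
  k=2: a=1, p=28, q=3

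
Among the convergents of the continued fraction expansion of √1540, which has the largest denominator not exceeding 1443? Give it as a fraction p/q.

√1540 = [39; 4, 8, 2, 8, 4, 78, …] (period length 6).
Convergents:
  p_0/q_0 = 39/1
  p_1/q_1 = 157/4
  p_2/q_2 = 1295/33
  p_3/q_3 = 2747/70
  p_4/q_4 = 23271/593
  p_5/q_5 = 95831/2442
q_4 = 593 ≤ 1443 < 2442 = q_5, so the answer is 23271/593.

23271/593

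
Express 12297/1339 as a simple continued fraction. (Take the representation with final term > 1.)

[9; 5, 2, 3, 1, 8, 3]

12297 = 9·1339 + 246
1339 = 5·246 + 109
246 = 2·109 + 28
109 = 3·28 + 25
28 = 1·25 + 3
25 = 8·3 + 1
3 = 3·1 + 0  (stop)
So 12297/1339 = [9; 5, 2, 3, 1, 8, 3].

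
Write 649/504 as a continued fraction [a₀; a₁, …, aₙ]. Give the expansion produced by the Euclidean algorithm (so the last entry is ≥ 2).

[1; 3, 2, 9, 1, 6]

649 = 1·504 + 145
504 = 3·145 + 69
145 = 2·69 + 7
69 = 9·7 + 6
7 = 1·6 + 1
6 = 6·1 + 0  (stop)
So 649/504 = [1; 3, 2, 9, 1, 6].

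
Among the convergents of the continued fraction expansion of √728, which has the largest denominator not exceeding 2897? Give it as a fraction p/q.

77194/2861

√728 = [26; 1, 52, …] (period length 2).
Convergents:
  p_0/q_0 = 26/1
  p_1/q_1 = 27/1
  p_2/q_2 = 1430/53
  p_3/q_3 = 1457/54
  p_4/q_4 = 77194/2861
  p_5/q_5 = 78651/2915
q_4 = 2861 ≤ 2897 < 2915 = q_5, so the answer is 77194/2861.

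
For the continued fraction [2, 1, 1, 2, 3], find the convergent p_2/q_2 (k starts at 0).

Using pₖ = aₖpₖ₋₁ + pₖ₋₂, qₖ = aₖqₖ₋₁ + qₖ₋₂ (with p₋₁=1, p₋₂=0, q₋₁=0, q₋₂=1):
  k=0: a=2, p=2, q=1
  k=1: a=1, p=3, q=1
  k=2: a=1, p=5, q=2

5/2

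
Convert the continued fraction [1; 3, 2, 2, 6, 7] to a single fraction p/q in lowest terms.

Using pₖ = aₖpₖ₋₁ + pₖ₋₂ and qₖ = aₖqₖ₋₁ + qₖ₋₂:
  k=0: a=1, p=1, q=1
  k=1: a=3, p=4, q=3
  k=2: a=2, p=9, q=7
  k=3: a=2, p=22, q=17
  k=4: a=6, p=141, q=109
  k=5: a=7, p=1009, q=780

1009/780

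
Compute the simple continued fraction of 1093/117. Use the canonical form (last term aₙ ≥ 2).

1093 = 9·117 + 40
117 = 2·40 + 37
40 = 1·37 + 3
37 = 12·3 + 1
3 = 3·1 + 0  (stop)
So 1093/117 = [9; 2, 1, 12, 3].

[9; 2, 1, 12, 3]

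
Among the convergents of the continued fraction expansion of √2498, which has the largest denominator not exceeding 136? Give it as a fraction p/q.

2499/50

√2498 = [49; 1, 48, 1, 98, …] (period length 4).
Convergents:
  p_0/q_0 = 49/1
  p_1/q_1 = 50/1
  p_2/q_2 = 2449/49
  p_3/q_3 = 2499/50
  p_4/q_4 = 247351/4949
q_3 = 50 ≤ 136 < 4949 = q_4, so the answer is 2499/50.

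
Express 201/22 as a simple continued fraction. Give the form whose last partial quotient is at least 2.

201 = 9*22 + 3
22 = 7*3 + 1
3 = 3*1 + 0  (stop)
So 201/22 = [9; 7, 3].

[9; 7, 3]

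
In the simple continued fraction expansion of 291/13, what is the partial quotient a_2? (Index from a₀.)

1

291 = 22·13 + 5   →  a_0 = 22
13 = 2·5 + 3   →  a_1 = 2
5 = 1·3 + 2   →  a_2 = 1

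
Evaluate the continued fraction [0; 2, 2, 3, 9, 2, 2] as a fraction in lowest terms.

339/824

Using pₖ = aₖpₖ₋₁ + pₖ₋₂ and qₖ = aₖqₖ₋₁ + qₖ₋₂:
  k=0: a=0, p=0, q=1
  k=1: a=2, p=1, q=2
  k=2: a=2, p=2, q=5
  k=3: a=3, p=7, q=17
  k=4: a=9, p=65, q=158
  k=5: a=2, p=137, q=333
  k=6: a=2, p=339, q=824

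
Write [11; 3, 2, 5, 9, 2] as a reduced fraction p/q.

8309/736

Fold from the inside: start with 2/1.
  9 + 1/2 = 19/2
  5 + 2/19 = 97/19
  2 + 19/97 = 213/97
  3 + 97/213 = 736/213
  11 + 213/736 = 8309/736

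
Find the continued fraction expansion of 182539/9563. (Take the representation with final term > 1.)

182539 = 19×9563 + 842
9563 = 11×842 + 301
842 = 2×301 + 240
301 = 1×240 + 61
240 = 3×61 + 57
61 = 1×57 + 4
57 = 14×4 + 1
4 = 4×1 + 0  (stop)
So 182539/9563 = [19; 11, 2, 1, 3, 1, 14, 4].

[19; 11, 2, 1, 3, 1, 14, 4]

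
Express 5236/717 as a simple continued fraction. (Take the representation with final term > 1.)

[7; 3, 3, 3, 2, 9]

5236 = 7·717 + 217
717 = 3·217 + 66
217 = 3·66 + 19
66 = 3·19 + 9
19 = 2·9 + 1
9 = 9·1 + 0  (stop)
So 5236/717 = [7; 3, 3, 3, 2, 9].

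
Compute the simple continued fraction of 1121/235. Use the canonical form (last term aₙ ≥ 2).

[4; 1, 3, 2, 1, 5, 3]

1121 = 4·235 + 181
235 = 1·181 + 54
181 = 3·54 + 19
54 = 2·19 + 16
19 = 1·16 + 3
16 = 5·3 + 1
3 = 3·1 + 0  (stop)
So 1121/235 = [4; 1, 3, 2, 1, 5, 3].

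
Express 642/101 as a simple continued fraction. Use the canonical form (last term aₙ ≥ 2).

642 = 6*101 + 36
101 = 2*36 + 29
36 = 1*29 + 7
29 = 4*7 + 1
7 = 7*1 + 0  (stop)
So 642/101 = [6; 2, 1, 4, 7].

[6; 2, 1, 4, 7]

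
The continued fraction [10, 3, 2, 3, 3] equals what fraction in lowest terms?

813/79

Fold from the inside: start with 3/1.
  3 + 1/3 = 10/3
  2 + 3/10 = 23/10
  3 + 10/23 = 79/23
  10 + 23/79 = 813/79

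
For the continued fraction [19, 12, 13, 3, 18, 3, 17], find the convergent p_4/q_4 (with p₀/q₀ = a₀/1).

168902/8851

Using pₖ = aₖpₖ₋₁ + pₖ₋₂, qₖ = aₖqₖ₋₁ + qₖ₋₂ (with p₋₁=1, p₋₂=0, q₋₁=0, q₋₂=1):
  k=0: a=19, p=19, q=1
  k=1: a=12, p=229, q=12
  k=2: a=13, p=2996, q=157
  k=3: a=3, p=9217, q=483
  k=4: a=18, p=168902, q=8851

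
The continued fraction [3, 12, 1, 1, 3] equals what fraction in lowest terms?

271/88

Using pₖ = aₖpₖ₋₁ + pₖ₋₂ and qₖ = aₖqₖ₋₁ + qₖ₋₂:
  k=0: a=3, p=3, q=1
  k=1: a=12, p=37, q=12
  k=2: a=1, p=40, q=13
  k=3: a=1, p=77, q=25
  k=4: a=3, p=271, q=88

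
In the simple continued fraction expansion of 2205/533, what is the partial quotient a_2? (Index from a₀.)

2205 = 4·533 + 73   →  a_0 = 4
533 = 7·73 + 22   →  a_1 = 7
73 = 3·22 + 7   →  a_2 = 3

3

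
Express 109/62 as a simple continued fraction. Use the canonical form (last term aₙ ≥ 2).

109 = 1·62 + 47
62 = 1·47 + 15
47 = 3·15 + 2
15 = 7·2 + 1
2 = 2·1 + 0  (stop)
So 109/62 = [1; 1, 3, 7, 2].

[1; 1, 3, 7, 2]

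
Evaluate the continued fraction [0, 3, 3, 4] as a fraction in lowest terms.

13/43

Fold from the inside: start with 4/1.
  3 + 1/4 = 13/4
  3 + 4/13 = 43/13
  0 + 13/43 = 13/43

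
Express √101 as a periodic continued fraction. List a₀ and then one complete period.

[10; 20]

a₀ = ⌊√101⌋ = 10.
With m₀=0, d₀=1 and mₖ₊₁ = dₖaₖ − mₖ, dₖ₊₁ = (n − mₖ₊₁²)/dₖ, aₖ₊₁ = ⌊(a₀+mₖ₊₁)/dₖ₊₁⌋:
  k=1: m=10, d=1, a=20
d=1 and a=2a₀=20 at k=1, so the next step gives (m, d) = (10, 1) again — its k=1 value — and the period has length 1.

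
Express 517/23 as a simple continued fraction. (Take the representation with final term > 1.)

517 = 22*23 + 11
23 = 2*11 + 1
11 = 11*1 + 0  (stop)
So 517/23 = [22; 2, 11].

[22; 2, 11]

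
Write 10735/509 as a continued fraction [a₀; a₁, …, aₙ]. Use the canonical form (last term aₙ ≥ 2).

[21; 11, 15, 3]

10735 = 21×509 + 46
509 = 11×46 + 3
46 = 15×3 + 1
3 = 3×1 + 0  (stop)
So 10735/509 = [21; 11, 15, 3].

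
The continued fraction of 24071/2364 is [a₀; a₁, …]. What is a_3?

16

24071 = 10·2364 + 431   →  a_0 = 10
2364 = 5·431 + 209   →  a_1 = 5
431 = 2·209 + 13   →  a_2 = 2
209 = 16·13 + 1   →  a_3 = 16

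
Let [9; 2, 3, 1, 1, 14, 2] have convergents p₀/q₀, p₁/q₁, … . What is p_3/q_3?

85/9

Using pₖ = aₖpₖ₋₁ + pₖ₋₂, qₖ = aₖqₖ₋₁ + qₖ₋₂ (with p₋₁=1, p₋₂=0, q₋₁=0, q₋₂=1):
  k=0: a=9, p=9, q=1
  k=1: a=2, p=19, q=2
  k=2: a=3, p=66, q=7
  k=3: a=1, p=85, q=9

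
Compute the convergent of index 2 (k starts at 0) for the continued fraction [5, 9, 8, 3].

373/73

Using pₖ = aₖpₖ₋₁ + pₖ₋₂, qₖ = aₖqₖ₋₁ + qₖ₋₂ (with p₋₁=1, p₋₂=0, q₋₁=0, q₋₂=1):
  k=0: a=5, p=5, q=1
  k=1: a=9, p=46, q=9
  k=2: a=8, p=373, q=73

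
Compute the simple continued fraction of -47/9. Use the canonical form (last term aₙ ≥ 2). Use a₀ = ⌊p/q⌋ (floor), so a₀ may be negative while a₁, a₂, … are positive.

-47 = -6*9 + 7
9 = 1*7 + 2
7 = 3*2 + 1
2 = 2*1 + 0  (stop)
So -47/9 = [-6; 1, 3, 2].

[-6; 1, 3, 2]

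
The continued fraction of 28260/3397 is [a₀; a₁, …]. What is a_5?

1

28260 = 8·3397 + 1084   →  a_0 = 8
3397 = 3·1084 + 145   →  a_1 = 3
1084 = 7·145 + 69   →  a_2 = 7
145 = 2·69 + 7   →  a_3 = 2
69 = 9·7 + 6   →  a_4 = 9
7 = 1·6 + 1   →  a_5 = 1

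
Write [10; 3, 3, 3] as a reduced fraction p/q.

Fold from the inside: start with 3/1.
  3 + 1/3 = 10/3
  3 + 3/10 = 33/10
  10 + 10/33 = 340/33

340/33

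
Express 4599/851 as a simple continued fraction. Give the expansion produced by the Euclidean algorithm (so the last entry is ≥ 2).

4599 = 5×851 + 344
851 = 2×344 + 163
344 = 2×163 + 18
163 = 9×18 + 1
18 = 18×1 + 0  (stop)
So 4599/851 = [5; 2, 2, 9, 18].

[5; 2, 2, 9, 18]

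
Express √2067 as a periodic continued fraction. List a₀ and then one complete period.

[45; 2, 6, 2, 90]

a₀ = ⌊√2067⌋ = 45.
With m₀=0, d₀=1 and mₖ₊₁ = dₖaₖ − mₖ, dₖ₊₁ = (n − mₖ₊₁²)/dₖ, aₖ₊₁ = ⌊(a₀+mₖ₊₁)/dₖ₊₁⌋:
  k=1: m=45, d=42, a=2
  k=2: m=39, d=13, a=6
  k=3: m=39, d=42, a=2
  k=4: m=45, d=1, a=90
d=1 and a=2a₀=90 at k=4, so the next step gives (m, d) = (45, 42) again — its k=1 value — and the period has length 4.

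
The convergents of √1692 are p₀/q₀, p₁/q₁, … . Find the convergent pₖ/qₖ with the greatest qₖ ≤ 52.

√1692 = [41; 7, 2, 7, 82, …] (period length 4).
Convergents:
  p_0/q_0 = 41/1
  p_1/q_1 = 288/7
  p_2/q_2 = 617/15
  p_3/q_3 = 4607/112
q_2 = 15 ≤ 52 < 112 = q_3, so the answer is 617/15.

617/15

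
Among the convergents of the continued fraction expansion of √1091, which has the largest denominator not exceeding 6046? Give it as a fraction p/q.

√1091 = [33; 33, 66, …] (period length 2).
Convergents:
  p_0/q_0 = 33/1
  p_1/q_1 = 1090/33
  p_2/q_2 = 71973/2179
  p_3/q_3 = 2376199/71940
q_2 = 2179 ≤ 6046 < 71940 = q_3, so the answer is 71973/2179.

71973/2179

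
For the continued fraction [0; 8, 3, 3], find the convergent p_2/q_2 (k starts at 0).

3/25

Using pₖ = aₖpₖ₋₁ + pₖ₋₂, qₖ = aₖqₖ₋₁ + qₖ₋₂ (with p₋₁=1, p₋₂=0, q₋₁=0, q₋₂=1):
  k=0: a=0, p=0, q=1
  k=1: a=8, p=1, q=8
  k=2: a=3, p=3, q=25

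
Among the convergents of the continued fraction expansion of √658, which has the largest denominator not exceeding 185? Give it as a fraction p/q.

1693/66

√658 = [25; 1, 1, 1, 6, 1, 1, 1, 50, …] (period length 8).
Convergents:
  p_0/q_0 = 25/1
  p_1/q_1 = 26/1
  p_2/q_2 = 51/2
  p_3/q_3 = 77/3
  p_4/q_4 = 513/20
  p_5/q_5 = 590/23
  p_6/q_6 = 1103/43
  p_7/q_7 = 1693/66
  p_8/q_8 = 85753/3343
q_7 = 66 ≤ 185 < 3343 = q_8, so the answer is 1693/66.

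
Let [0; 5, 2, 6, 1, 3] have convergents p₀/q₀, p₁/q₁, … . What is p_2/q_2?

Using pₖ = aₖpₖ₋₁ + pₖ₋₂, qₖ = aₖqₖ₋₁ + qₖ₋₂ (with p₋₁=1, p₋₂=0, q₋₁=0, q₋₂=1):
  k=0: a=0, p=0, q=1
  k=1: a=5, p=1, q=5
  k=2: a=2, p=2, q=11

2/11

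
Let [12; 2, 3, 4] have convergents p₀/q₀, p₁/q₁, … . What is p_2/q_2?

87/7

Using pₖ = aₖpₖ₋₁ + pₖ₋₂, qₖ = aₖqₖ₋₁ + qₖ₋₂ (with p₋₁=1, p₋₂=0, q₋₁=0, q₋₂=1):
  k=0: a=12, p=12, q=1
  k=1: a=2, p=25, q=2
  k=2: a=3, p=87, q=7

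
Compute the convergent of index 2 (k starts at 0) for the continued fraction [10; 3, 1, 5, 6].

41/4

Using pₖ = aₖpₖ₋₁ + pₖ₋₂, qₖ = aₖqₖ₋₁ + qₖ₋₂ (with p₋₁=1, p₋₂=0, q₋₁=0, q₋₂=1):
  k=0: a=10, p=10, q=1
  k=1: a=3, p=31, q=3
  k=2: a=1, p=41, q=4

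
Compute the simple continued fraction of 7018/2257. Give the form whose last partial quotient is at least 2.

[3; 9, 7, 3, 1, 3, 2]

7018 = 3*2257 + 247
2257 = 9*247 + 34
247 = 7*34 + 9
34 = 3*9 + 7
9 = 1*7 + 2
7 = 3*2 + 1
2 = 2*1 + 0  (stop)
So 7018/2257 = [3; 9, 7, 3, 1, 3, 2].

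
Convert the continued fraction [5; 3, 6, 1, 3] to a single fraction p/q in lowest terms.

Using pₖ = aₖpₖ₋₁ + pₖ₋₂ and qₖ = aₖqₖ₋₁ + qₖ₋₂:
  k=0: a=5, p=5, q=1
  k=1: a=3, p=16, q=3
  k=2: a=6, p=101, q=19
  k=3: a=1, p=117, q=22
  k=4: a=3, p=452, q=85

452/85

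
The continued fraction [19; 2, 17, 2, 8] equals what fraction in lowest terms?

Fold from the inside: start with 8/1.
  2 + 1/8 = 17/8
  17 + 8/17 = 297/17
  2 + 17/297 = 611/297
  19 + 297/611 = 11906/611

11906/611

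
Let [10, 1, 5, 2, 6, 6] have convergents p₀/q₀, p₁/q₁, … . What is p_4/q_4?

911/84

Using pₖ = aₖpₖ₋₁ + pₖ₋₂, qₖ = aₖqₖ₋₁ + qₖ₋₂ (with p₋₁=1, p₋₂=0, q₋₁=0, q₋₂=1):
  k=0: a=10, p=10, q=1
  k=1: a=1, p=11, q=1
  k=2: a=5, p=65, q=6
  k=3: a=2, p=141, q=13
  k=4: a=6, p=911, q=84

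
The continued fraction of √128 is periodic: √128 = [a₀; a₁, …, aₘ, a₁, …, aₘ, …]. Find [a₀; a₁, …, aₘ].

[11; 3, 5, 3, 22]

a₀ = ⌊√128⌋ = 11.
With m₀=0, d₀=1 and mₖ₊₁ = dₖaₖ − mₖ, dₖ₊₁ = (n − mₖ₊₁²)/dₖ, aₖ₊₁ = ⌊(a₀+mₖ₊₁)/dₖ₊₁⌋:
  k=1: m=11, d=7, a=3
  k=2: m=10, d=4, a=5
  k=3: m=10, d=7, a=3
  k=4: m=11, d=1, a=22
d=1 and a=2a₀=22 at k=4, so the next step gives (m, d) = (11, 7) again — its k=1 value — and the period has length 4.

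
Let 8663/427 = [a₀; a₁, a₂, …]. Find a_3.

8

8663 = 20·427 + 123   →  a_0 = 20
427 = 3·123 + 58   →  a_1 = 3
123 = 2·58 + 7   →  a_2 = 2
58 = 8·7 + 2   →  a_3 = 8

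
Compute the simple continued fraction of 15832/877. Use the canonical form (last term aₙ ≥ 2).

15832 = 18·877 + 46
877 = 19·46 + 3
46 = 15·3 + 1
3 = 3·1 + 0  (stop)
So 15832/877 = [18; 19, 15, 3].

[18; 19, 15, 3]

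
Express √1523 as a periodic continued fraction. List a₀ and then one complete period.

[39; 39, 78]

a₀ = ⌊√1523⌋ = 39.
With m₀=0, d₀=1 and mₖ₊₁ = dₖaₖ − mₖ, dₖ₊₁ = (n − mₖ₊₁²)/dₖ, aₖ₊₁ = ⌊(a₀+mₖ₊₁)/dₖ₊₁⌋:
  k=1: m=39, d=2, a=39
  k=2: m=39, d=1, a=78
d=1 and a=2a₀=78 at k=2, so the next step gives (m, d) = (39, 2) again — its k=1 value — and the period has length 2.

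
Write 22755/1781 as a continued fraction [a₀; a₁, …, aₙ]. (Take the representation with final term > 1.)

[12; 1, 3, 2, 9, 2, 4, 2]

22755 = 12·1781 + 1383
1781 = 1·1383 + 398
1383 = 3·398 + 189
398 = 2·189 + 20
189 = 9·20 + 9
20 = 2·9 + 2
9 = 4·2 + 1
2 = 2·1 + 0  (stop)
So 22755/1781 = [12; 1, 3, 2, 9, 2, 4, 2].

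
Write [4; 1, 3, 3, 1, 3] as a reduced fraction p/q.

305/64

Fold from the inside: start with 3/1.
  1 + 1/3 = 4/3
  3 + 3/4 = 15/4
  3 + 4/15 = 49/15
  1 + 15/49 = 64/49
  4 + 49/64 = 305/64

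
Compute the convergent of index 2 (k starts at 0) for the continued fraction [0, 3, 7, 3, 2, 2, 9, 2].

7/22

Using pₖ = aₖpₖ₋₁ + pₖ₋₂, qₖ = aₖqₖ₋₁ + qₖ₋₂ (with p₋₁=1, p₋₂=0, q₋₁=0, q₋₂=1):
  k=0: a=0, p=0, q=1
  k=1: a=3, p=1, q=3
  k=2: a=7, p=7, q=22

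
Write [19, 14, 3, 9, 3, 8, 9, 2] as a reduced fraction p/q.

Fold from the inside: start with 2/1.
  9 + 1/2 = 19/2
  8 + 2/19 = 154/19
  3 + 19/154 = 481/154
  9 + 154/481 = 4483/481
  3 + 481/4483 = 13930/4483
  14 + 4483/13930 = 199503/13930
  19 + 13930/199503 = 3804487/199503

3804487/199503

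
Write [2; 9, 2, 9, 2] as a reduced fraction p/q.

Using pₖ = aₖpₖ₋₁ + pₖ₋₂ and qₖ = aₖqₖ₋₁ + qₖ₋₂:
  k=0: a=2, p=2, q=1
  k=1: a=9, p=19, q=9
  k=2: a=2, p=40, q=19
  k=3: a=9, p=379, q=180
  k=4: a=2, p=798, q=379

798/379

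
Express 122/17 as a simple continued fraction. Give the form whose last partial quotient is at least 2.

[7; 5, 1, 2]

122 = 7·17 + 3
17 = 5·3 + 2
3 = 1·2 + 1
2 = 2·1 + 0  (stop)
So 122/17 = [7; 5, 1, 2].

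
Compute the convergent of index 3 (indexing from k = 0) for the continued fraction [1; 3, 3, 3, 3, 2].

Using pₖ = aₖpₖ₋₁ + pₖ₋₂, qₖ = aₖqₖ₋₁ + qₖ₋₂ (with p₋₁=1, p₋₂=0, q₋₁=0, q₋₂=1):
  k=0: a=1, p=1, q=1
  k=1: a=3, p=4, q=3
  k=2: a=3, p=13, q=10
  k=3: a=3, p=43, q=33

43/33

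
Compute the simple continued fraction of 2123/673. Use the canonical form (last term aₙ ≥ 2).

[3; 6, 2, 8, 6]

2123 = 3*673 + 104
673 = 6*104 + 49
104 = 2*49 + 6
49 = 8*6 + 1
6 = 6*1 + 0  (stop)
So 2123/673 = [3; 6, 2, 8, 6].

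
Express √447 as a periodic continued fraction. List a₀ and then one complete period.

a₀ = ⌊√447⌋ = 21.
With m₀=0, d₀=1 and mₖ₊₁ = dₖaₖ − mₖ, dₖ₊₁ = (n − mₖ₊₁²)/dₖ, aₖ₊₁ = ⌊(a₀+mₖ₊₁)/dₖ₊₁⌋:
  k=1: m=21, d=6, a=7
  k=2: m=21, d=1, a=42
d=1 and a=2a₀=42 at k=2, so the next step gives (m, d) = (21, 6) again — its k=1 value — and the period has length 2.

[21; 7, 42]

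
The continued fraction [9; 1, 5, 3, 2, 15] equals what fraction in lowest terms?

Fold from the inside: start with 15/1.
  2 + 1/15 = 31/15
  3 + 15/31 = 108/31
  5 + 31/108 = 571/108
  1 + 108/571 = 679/571
  9 + 571/679 = 6682/679

6682/679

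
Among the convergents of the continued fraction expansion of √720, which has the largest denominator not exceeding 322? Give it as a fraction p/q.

√720 = [26; 1, 4, 1, 52, …] (period length 4).
Convergents:
  p_0/q_0 = 26/1
  p_1/q_1 = 27/1
  p_2/q_2 = 134/5
  p_3/q_3 = 161/6
  p_4/q_4 = 8506/317
  p_5/q_5 = 8667/323
q_4 = 317 ≤ 322 < 323 = q_5, so the answer is 8506/317.

8506/317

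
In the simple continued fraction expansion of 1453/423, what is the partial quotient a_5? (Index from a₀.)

1453 = 3·423 + 184   →  a_0 = 3
423 = 2·184 + 55   →  a_1 = 2
184 = 3·55 + 19   →  a_2 = 3
55 = 2·19 + 17   →  a_3 = 2
19 = 1·17 + 2   →  a_4 = 1
17 = 8·2 + 1   →  a_5 = 8

8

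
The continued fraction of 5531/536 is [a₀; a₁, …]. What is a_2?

7

5531 = 10·536 + 171   →  a_0 = 10
536 = 3·171 + 23   →  a_1 = 3
171 = 7·23 + 10   →  a_2 = 7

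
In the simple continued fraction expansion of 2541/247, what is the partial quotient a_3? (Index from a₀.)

2541 = 10·247 + 71   →  a_0 = 10
247 = 3·71 + 34   →  a_1 = 3
71 = 2·34 + 3   →  a_2 = 2
34 = 11·3 + 1   →  a_3 = 11

11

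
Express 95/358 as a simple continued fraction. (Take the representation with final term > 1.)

95 = 0*358 + 95
358 = 3*95 + 73
95 = 1*73 + 22
73 = 3*22 + 7
22 = 3*7 + 1
7 = 7*1 + 0  (stop)
So 95/358 = [0; 3, 1, 3, 3, 7].

[0; 3, 1, 3, 3, 7]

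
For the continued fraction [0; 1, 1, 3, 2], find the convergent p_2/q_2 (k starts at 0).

1/2

Using pₖ = aₖpₖ₋₁ + pₖ₋₂, qₖ = aₖqₖ₋₁ + qₖ₋₂ (with p₋₁=1, p₋₂=0, q₋₁=0, q₋₂=1):
  k=0: a=0, p=0, q=1
  k=1: a=1, p=1, q=1
  k=2: a=1, p=1, q=2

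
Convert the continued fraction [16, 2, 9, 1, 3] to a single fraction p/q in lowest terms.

1351/82

Using pₖ = aₖpₖ₋₁ + pₖ₋₂ and qₖ = aₖqₖ₋₁ + qₖ₋₂:
  k=0: a=16, p=16, q=1
  k=1: a=2, p=33, q=2
  k=2: a=9, p=313, q=19
  k=3: a=1, p=346, q=21
  k=4: a=3, p=1351, q=82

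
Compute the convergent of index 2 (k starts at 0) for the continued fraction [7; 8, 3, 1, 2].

178/25

Using pₖ = aₖpₖ₋₁ + pₖ₋₂, qₖ = aₖqₖ₋₁ + qₖ₋₂ (with p₋₁=1, p₋₂=0, q₋₁=0, q₋₂=1):
  k=0: a=7, p=7, q=1
  k=1: a=8, p=57, q=8
  k=2: a=3, p=178, q=25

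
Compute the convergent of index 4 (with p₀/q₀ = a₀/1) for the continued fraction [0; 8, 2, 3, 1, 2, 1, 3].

Using pₖ = aₖpₖ₋₁ + pₖ₋₂, qₖ = aₖqₖ₋₁ + qₖ₋₂ (with p₋₁=1, p₋₂=0, q₋₁=0, q₋₂=1):
  k=0: a=0, p=0, q=1
  k=1: a=8, p=1, q=8
  k=2: a=2, p=2, q=17
  k=3: a=3, p=7, q=59
  k=4: a=1, p=9, q=76

9/76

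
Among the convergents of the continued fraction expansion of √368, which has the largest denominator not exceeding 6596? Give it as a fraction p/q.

√368 = [19; 5, 2, 5, 38, …] (period length 4).
Convergents:
  p_0/q_0 = 19/1
  p_1/q_1 = 96/5
  p_2/q_2 = 211/11
  p_3/q_3 = 1151/60
  p_4/q_4 = 43949/2291
  p_5/q_5 = 220896/11515
q_4 = 2291 ≤ 6596 < 11515 = q_5, so the answer is 43949/2291.

43949/2291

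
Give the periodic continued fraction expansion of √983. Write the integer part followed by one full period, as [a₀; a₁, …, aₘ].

a₀ = ⌊√983⌋ = 31.
With m₀=0, d₀=1 and mₖ₊₁ = dₖaₖ − mₖ, dₖ₊₁ = (n − mₖ₊₁²)/dₖ, aₖ₊₁ = ⌊(a₀+mₖ₊₁)/dₖ₊₁⌋:
  k=1: m=31, d=22, a=2
  k=2: m=13, d=37, a=1
  k=3: m=24, d=11, a=5
  k=4: m=31, d=2, a=31
  k=5: m=31, d=11, a=5
  k=6: m=24, d=37, a=1
  k=7: m=13, d=22, a=2
  k=8: m=31, d=1, a=62
d=1 and a=2a₀=62 at k=8, so the next step gives (m, d) = (31, 22) again — its k=1 value — and the period has length 8.

[31; 2, 1, 5, 31, 5, 1, 2, 62]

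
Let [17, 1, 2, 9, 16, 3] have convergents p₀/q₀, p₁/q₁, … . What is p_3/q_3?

Using pₖ = aₖpₖ₋₁ + pₖ₋₂, qₖ = aₖqₖ₋₁ + qₖ₋₂ (with p₋₁=1, p₋₂=0, q₋₁=0, q₋₂=1):
  k=0: a=17, p=17, q=1
  k=1: a=1, p=18, q=1
  k=2: a=2, p=53, q=3
  k=3: a=9, p=495, q=28

495/28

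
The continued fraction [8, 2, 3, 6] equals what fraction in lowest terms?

Fold from the inside: start with 6/1.
  3 + 1/6 = 19/6
  2 + 6/19 = 44/19
  8 + 19/44 = 371/44

371/44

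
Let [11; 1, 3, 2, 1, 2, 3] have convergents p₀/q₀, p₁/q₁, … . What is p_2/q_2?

Using pₖ = aₖpₖ₋₁ + pₖ₋₂, qₖ = aₖqₖ₋₁ + qₖ₋₂ (with p₋₁=1, p₋₂=0, q₋₁=0, q₋₂=1):
  k=0: a=11, p=11, q=1
  k=1: a=1, p=12, q=1
  k=2: a=3, p=47, q=4

47/4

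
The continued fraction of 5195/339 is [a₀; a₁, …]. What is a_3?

4

5195 = 15·339 + 110   →  a_0 = 15
339 = 3·110 + 9   →  a_1 = 3
110 = 12·9 + 2   →  a_2 = 12
9 = 4·2 + 1   →  a_3 = 4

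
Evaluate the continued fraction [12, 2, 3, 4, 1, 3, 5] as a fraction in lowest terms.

9225/742

Fold from the inside: start with 5/1.
  3 + 1/5 = 16/5
  1 + 5/16 = 21/16
  4 + 16/21 = 100/21
  3 + 21/100 = 321/100
  2 + 100/321 = 742/321
  12 + 321/742 = 9225/742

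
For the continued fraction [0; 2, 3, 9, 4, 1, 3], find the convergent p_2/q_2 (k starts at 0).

3/7

Using pₖ = aₖpₖ₋₁ + pₖ₋₂, qₖ = aₖqₖ₋₁ + qₖ₋₂ (with p₋₁=1, p₋₂=0, q₋₁=0, q₋₂=1):
  k=0: a=0, p=0, q=1
  k=1: a=2, p=1, q=2
  k=2: a=3, p=3, q=7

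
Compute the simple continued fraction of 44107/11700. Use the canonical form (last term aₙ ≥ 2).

44107 = 3*11700 + 9007
11700 = 1*9007 + 2693
9007 = 3*2693 + 928
2693 = 2*928 + 837
928 = 1*837 + 91
837 = 9*91 + 18
91 = 5*18 + 1
18 = 18*1 + 0  (stop)
So 44107/11700 = [3; 1, 3, 2, 1, 9, 5, 18].

[3; 1, 3, 2, 1, 9, 5, 18]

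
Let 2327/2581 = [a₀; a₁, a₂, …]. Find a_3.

6

2327 = 0·2581 + 2327   →  a_0 = 0
2581 = 1·2327 + 254   →  a_1 = 1
2327 = 9·254 + 41   →  a_2 = 9
254 = 6·41 + 8   →  a_3 = 6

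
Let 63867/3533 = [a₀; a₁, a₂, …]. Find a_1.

12

63867 = 18·3533 + 273   →  a_0 = 18
3533 = 12·273 + 257   →  a_1 = 12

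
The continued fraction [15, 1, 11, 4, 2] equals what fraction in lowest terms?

1751/110

Using pₖ = aₖpₖ₋₁ + pₖ₋₂ and qₖ = aₖqₖ₋₁ + qₖ₋₂:
  k=0: a=15, p=15, q=1
  k=1: a=1, p=16, q=1
  k=2: a=11, p=191, q=12
  k=3: a=4, p=780, q=49
  k=4: a=2, p=1751, q=110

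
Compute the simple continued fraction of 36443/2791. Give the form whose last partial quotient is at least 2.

36443 = 13×2791 + 160
2791 = 17×160 + 71
160 = 2×71 + 18
71 = 3×18 + 17
18 = 1×17 + 1
17 = 17×1 + 0  (stop)
So 36443/2791 = [13; 17, 2, 3, 1, 17].

[13; 17, 2, 3, 1, 17]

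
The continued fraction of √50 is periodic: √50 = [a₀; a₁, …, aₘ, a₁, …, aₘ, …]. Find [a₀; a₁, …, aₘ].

a₀ = ⌊√50⌋ = 7.
With m₀=0, d₀=1 and mₖ₊₁ = dₖaₖ − mₖ, dₖ₊₁ = (n − mₖ₊₁²)/dₖ, aₖ₊₁ = ⌊(a₀+mₖ₊₁)/dₖ₊₁⌋:
  k=1: m=7, d=1, a=14
d=1 and a=2a₀=14 at k=1, so the next step gives (m, d) = (7, 1) again — its k=1 value — and the period has length 1.

[7; 14]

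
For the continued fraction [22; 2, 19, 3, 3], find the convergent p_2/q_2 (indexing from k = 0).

877/39

Using pₖ = aₖpₖ₋₁ + pₖ₋₂, qₖ = aₖqₖ₋₁ + qₖ₋₂ (with p₋₁=1, p₋₂=0, q₋₁=0, q₋₂=1):
  k=0: a=22, p=22, q=1
  k=1: a=2, p=45, q=2
  k=2: a=19, p=877, q=39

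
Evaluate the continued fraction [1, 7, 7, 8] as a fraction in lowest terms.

Fold from the inside: start with 8/1.
  7 + 1/8 = 57/8
  7 + 8/57 = 407/57
  1 + 57/407 = 464/407

464/407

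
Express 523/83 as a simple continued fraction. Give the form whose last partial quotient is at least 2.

523 = 6×83 + 25
83 = 3×25 + 8
25 = 3×8 + 1
8 = 8×1 + 0  (stop)
So 523/83 = [6; 3, 3, 8].

[6; 3, 3, 8]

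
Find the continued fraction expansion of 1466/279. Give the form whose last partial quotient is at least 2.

[5; 3, 1, 13, 5]

1466 = 5×279 + 71
279 = 3×71 + 66
71 = 1×66 + 5
66 = 13×5 + 1
5 = 5×1 + 0  (stop)
So 1466/279 = [5; 3, 1, 13, 5].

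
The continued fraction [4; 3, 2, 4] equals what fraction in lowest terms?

Fold from the inside: start with 4/1.
  2 + 1/4 = 9/4
  3 + 4/9 = 31/9
  4 + 9/31 = 133/31

133/31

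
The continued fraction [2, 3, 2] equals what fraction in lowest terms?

Using pₖ = aₖpₖ₋₁ + pₖ₋₂ and qₖ = aₖqₖ₋₁ + qₖ₋₂:
  k=0: a=2, p=2, q=1
  k=1: a=3, p=7, q=3
  k=2: a=2, p=16, q=7

16/7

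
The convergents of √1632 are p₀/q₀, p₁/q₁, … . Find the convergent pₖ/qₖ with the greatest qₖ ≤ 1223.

√1632 = [40; 2, 1, 1, 19, 1, 1, 2, 80, …] (period length 8).
Convergents:
  p_0/q_0 = 40/1
  p_1/q_1 = 81/2
  p_2/q_2 = 121/3
  p_3/q_3 = 202/5
  p_4/q_4 = 3959/98
  p_5/q_5 = 4161/103
  p_6/q_6 = 8120/201
  p_7/q_7 = 20401/505
  p_8/q_8 = 1640200/40601
q_7 = 505 ≤ 1223 < 40601 = q_8, so the answer is 20401/505.

20401/505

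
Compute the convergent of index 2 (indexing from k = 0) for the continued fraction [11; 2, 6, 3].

149/13

Using pₖ = aₖpₖ₋₁ + pₖ₋₂, qₖ = aₖqₖ₋₁ + qₖ₋₂ (with p₋₁=1, p₋₂=0, q₋₁=0, q₋₂=1):
  k=0: a=11, p=11, q=1
  k=1: a=2, p=23, q=2
  k=2: a=6, p=149, q=13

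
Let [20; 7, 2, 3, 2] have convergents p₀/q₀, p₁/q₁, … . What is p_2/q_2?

302/15

Using pₖ = aₖpₖ₋₁ + pₖ₋₂, qₖ = aₖqₖ₋₁ + qₖ₋₂ (with p₋₁=1, p₋₂=0, q₋₁=0, q₋₂=1):
  k=0: a=20, p=20, q=1
  k=1: a=7, p=141, q=7
  k=2: a=2, p=302, q=15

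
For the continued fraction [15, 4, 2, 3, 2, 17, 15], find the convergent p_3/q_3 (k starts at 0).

472/31

Using pₖ = aₖpₖ₋₁ + pₖ₋₂, qₖ = aₖqₖ₋₁ + qₖ₋₂ (with p₋₁=1, p₋₂=0, q₋₁=0, q₋₂=1):
  k=0: a=15, p=15, q=1
  k=1: a=4, p=61, q=4
  k=2: a=2, p=137, q=9
  k=3: a=3, p=472, q=31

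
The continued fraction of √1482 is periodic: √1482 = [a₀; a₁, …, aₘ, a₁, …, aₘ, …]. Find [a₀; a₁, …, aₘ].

a₀ = ⌊√1482⌋ = 38.
With m₀=0, d₀=1 and mₖ₊₁ = dₖaₖ − mₖ, dₖ₊₁ = (n − mₖ₊₁²)/dₖ, aₖ₊₁ = ⌊(a₀+mₖ₊₁)/dₖ₊₁⌋:
  k=1: m=38, d=38, a=2
  k=2: m=38, d=1, a=76
d=1 and a=2a₀=76 at k=2, so the next step gives (m, d) = (38, 38) again — its k=1 value — and the period has length 2.

[38; 2, 76]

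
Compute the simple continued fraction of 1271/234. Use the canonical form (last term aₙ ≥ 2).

[5; 2, 3, 6, 2, 2]

1271 = 5*234 + 101
234 = 2*101 + 32
101 = 3*32 + 5
32 = 6*5 + 2
5 = 2*2 + 1
2 = 2*1 + 0  (stop)
So 1271/234 = [5; 2, 3, 6, 2, 2].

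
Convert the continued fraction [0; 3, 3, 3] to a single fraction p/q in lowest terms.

10/33

Fold from the inside: start with 3/1.
  3 + 1/3 = 10/3
  3 + 3/10 = 33/10
  0 + 10/33 = 10/33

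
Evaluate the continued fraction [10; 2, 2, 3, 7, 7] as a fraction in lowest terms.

Fold from the inside: start with 7/1.
  7 + 1/7 = 50/7
  3 + 7/50 = 157/50
  2 + 50/157 = 364/157
  2 + 157/364 = 885/364
  10 + 364/885 = 9214/885

9214/885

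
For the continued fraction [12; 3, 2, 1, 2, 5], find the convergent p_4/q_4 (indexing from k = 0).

Using pₖ = aₖpₖ₋₁ + pₖ₋₂, qₖ = aₖqₖ₋₁ + qₖ₋₂ (with p₋₁=1, p₋₂=0, q₋₁=0, q₋₂=1):
  k=0: a=12, p=12, q=1
  k=1: a=3, p=37, q=3
  k=2: a=2, p=86, q=7
  k=3: a=1, p=123, q=10
  k=4: a=2, p=332, q=27

332/27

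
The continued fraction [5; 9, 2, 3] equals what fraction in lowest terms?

Using pₖ = aₖpₖ₋₁ + pₖ₋₂ and qₖ = aₖqₖ₋₁ + qₖ₋₂:
  k=0: a=5, p=5, q=1
  k=1: a=9, p=46, q=9
  k=2: a=2, p=97, q=19
  k=3: a=3, p=337, q=66

337/66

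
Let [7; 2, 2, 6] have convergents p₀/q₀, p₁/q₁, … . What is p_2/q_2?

Using pₖ = aₖpₖ₋₁ + pₖ₋₂, qₖ = aₖqₖ₋₁ + qₖ₋₂ (with p₋₁=1, p₋₂=0, q₋₁=0, q₋₂=1):
  k=0: a=7, p=7, q=1
  k=1: a=2, p=15, q=2
  k=2: a=2, p=37, q=5

37/5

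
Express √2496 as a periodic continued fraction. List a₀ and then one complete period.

[49; 1, 23, 1, 98]

a₀ = ⌊√2496⌋ = 49.
With m₀=0, d₀=1 and mₖ₊₁ = dₖaₖ − mₖ, dₖ₊₁ = (n − mₖ₊₁²)/dₖ, aₖ₊₁ = ⌊(a₀+mₖ₊₁)/dₖ₊₁⌋:
  k=1: m=49, d=95, a=1
  k=2: m=46, d=4, a=23
  k=3: m=46, d=95, a=1
  k=4: m=49, d=1, a=98
d=1 and a=2a₀=98 at k=4, so the next step gives (m, d) = (49, 95) again — its k=1 value — and the period has length 4.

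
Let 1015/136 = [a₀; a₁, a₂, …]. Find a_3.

3

1015 = 7·136 + 63   →  a_0 = 7
136 = 2·63 + 10   →  a_1 = 2
63 = 6·10 + 3   →  a_2 = 6
10 = 3·3 + 1   →  a_3 = 3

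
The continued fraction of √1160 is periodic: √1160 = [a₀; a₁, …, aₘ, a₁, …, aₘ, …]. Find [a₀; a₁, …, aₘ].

[34; 17, 68]

a₀ = ⌊√1160⌋ = 34.
With m₀=0, d₀=1 and mₖ₊₁ = dₖaₖ − mₖ, dₖ₊₁ = (n − mₖ₊₁²)/dₖ, aₖ₊₁ = ⌊(a₀+mₖ₊₁)/dₖ₊₁⌋:
  k=1: m=34, d=4, a=17
  k=2: m=34, d=1, a=68
d=1 and a=2a₀=68 at k=2, so the next step gives (m, d) = (34, 4) again — its k=1 value — and the period has length 2.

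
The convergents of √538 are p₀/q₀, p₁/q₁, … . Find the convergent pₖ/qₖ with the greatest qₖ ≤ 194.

√538 = [23; 5, 7, 1, 1, 7, 5, 46, …] (period length 7).
Convergents:
  p_0/q_0 = 23/1
  p_1/q_1 = 116/5
  p_2/q_2 = 835/36
  p_3/q_3 = 951/41
  p_4/q_4 = 1786/77
  p_5/q_5 = 13453/580
q_4 = 77 ≤ 194 < 580 = q_5, so the answer is 1786/77.

1786/77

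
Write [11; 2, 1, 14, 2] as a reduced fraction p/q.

Fold from the inside: start with 2/1.
  14 + 1/2 = 29/2
  1 + 2/29 = 31/29
  2 + 29/31 = 91/31
  11 + 31/91 = 1032/91

1032/91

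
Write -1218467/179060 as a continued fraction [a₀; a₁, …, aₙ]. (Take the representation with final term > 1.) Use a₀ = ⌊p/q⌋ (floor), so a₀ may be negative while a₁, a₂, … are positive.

[-7; 5, 8, 7, 4, 8, 2, 8]

-1218467 = -7*179060 + 34953
179060 = 5*34953 + 4295
34953 = 8*4295 + 593
4295 = 7*593 + 144
593 = 4*144 + 17
144 = 8*17 + 8
17 = 2*8 + 1
8 = 8*1 + 0  (stop)
So -1218467/179060 = [-7; 5, 8, 7, 4, 8, 2, 8].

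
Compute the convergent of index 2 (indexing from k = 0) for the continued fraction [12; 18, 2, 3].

446/37

Using pₖ = aₖpₖ₋₁ + pₖ₋₂, qₖ = aₖqₖ₋₁ + qₖ₋₂ (with p₋₁=1, p₋₂=0, q₋₁=0, q₋₂=1):
  k=0: a=12, p=12, q=1
  k=1: a=18, p=217, q=18
  k=2: a=2, p=446, q=37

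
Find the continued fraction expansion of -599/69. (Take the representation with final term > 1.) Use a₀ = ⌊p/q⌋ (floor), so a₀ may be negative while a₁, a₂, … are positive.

[-9; 3, 7, 3]

-599 = -9×69 + 22
69 = 3×22 + 3
22 = 7×3 + 1
3 = 3×1 + 0  (stop)
So -599/69 = [-9; 3, 7, 3].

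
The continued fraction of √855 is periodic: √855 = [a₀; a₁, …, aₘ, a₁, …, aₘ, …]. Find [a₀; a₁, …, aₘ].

a₀ = ⌊√855⌋ = 29.
With m₀=0, d₀=1 and mₖ₊₁ = dₖaₖ − mₖ, dₖ₊₁ = (n − mₖ₊₁²)/dₖ, aₖ₊₁ = ⌊(a₀+mₖ₊₁)/dₖ₊₁⌋:
  k=1: m=29, d=14, a=4
  k=2: m=27, d=9, a=6
  k=3: m=27, d=14, a=4
  k=4: m=29, d=1, a=58
d=1 and a=2a₀=58 at k=4, so the next step gives (m, d) = (29, 14) again — its k=1 value — and the period has length 4.

[29; 4, 6, 4, 58]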